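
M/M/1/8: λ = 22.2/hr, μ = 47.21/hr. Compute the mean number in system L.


ρ = 22.2/47.21 = 0.4702
L = ρ[1 − (K+1)ρ^K + Kρ^(K+1)] / [(1−ρ)(1−ρ^(K+1))]
Numerator: 0.4702·(1 − 9·0.002391 + 8·0.001124) = 0.464350
Denominator: (0.5298)·(0.998876) = 0.529165
L = 0.464350/0.529165 = 0.8775

Final: 0.8775


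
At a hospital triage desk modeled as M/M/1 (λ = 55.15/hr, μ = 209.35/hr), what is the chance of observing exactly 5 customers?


ρ = 55.15/209.35 = 0.2634
P_n = (1−ρ)·ρ^n = (1 − 0.2634)·0.2634^5 = 0.7366·0.001269 = 0.0009345

Final: 0.0009345


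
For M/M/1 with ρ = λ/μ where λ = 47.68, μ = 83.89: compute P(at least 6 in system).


ρ = 47.68/83.89 = 0.5684
P(N ≥ n) = ρ^n = 0.5684^6 = 0.033710

Final: 0.033710


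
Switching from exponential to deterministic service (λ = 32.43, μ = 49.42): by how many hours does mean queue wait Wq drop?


ρ = 32.43/49.42 = 0.6562
Wq(M/M/1) = ρ/(μ−λ) = 0.6562/16.99 = 0.03862 hr
Wq(M/D/1) = ρ/(2(μ−λ)) = 0.01931 hr
Savings = 0.03862 − 0.01931 = 0.01931 hr

Final: 0.01931 hr


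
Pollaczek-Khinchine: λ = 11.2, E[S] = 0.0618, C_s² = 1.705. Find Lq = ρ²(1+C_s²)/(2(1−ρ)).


ρ = λ·E[S] = 11.2·0.0618 = 0.6922
Lq = ρ²(1+C_s²)/(2(1−ρ)) = 0.4791·(1+1.705)/(2·0.3078)
= 0.4791·2.7050/0.6157 = 2.10487

Final: 2.10487


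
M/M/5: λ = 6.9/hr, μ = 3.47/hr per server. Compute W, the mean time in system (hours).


a = 1.9885; ρ = 0.3977; P₀ = 0.135917
Lq = P₀·a^c·ρ/(c!(1−ρ)²) = 0.03860
Wq = Lq/λ = 0.03860/6.9 = 0.005594 hr
W = Wq + 1/μ = 0.005594 + 0.28818 = 0.29378 hr

Final: 0.29378 hr


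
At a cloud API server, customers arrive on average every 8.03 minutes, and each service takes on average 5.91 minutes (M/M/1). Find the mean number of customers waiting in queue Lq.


λ = 60/8.03 = 7.4720 /hr
μ = 60/5.91 = 10.1523 /hr
ρ = λ/μ = 7.4720/10.1523 = 0.7360
Lq = ρ²/(1−ρ) = 0.5417/0.2640 = 2.0517

Final: 2.0517


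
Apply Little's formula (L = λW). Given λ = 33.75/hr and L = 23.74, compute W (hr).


W = L/λ = 23.74/33.75 = 0.7034 hr

Final: 0.7034 hr


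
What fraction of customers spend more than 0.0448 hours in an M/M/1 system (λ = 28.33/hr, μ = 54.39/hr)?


W ~ Exponential(μ−λ) for M/M/1.
μ − λ = 54.39 − 28.33 = 26.0600
P(W > t) = e^{−(μ−λ)t} = e^{−1.1675} = 0.311148

Final: 0.311148


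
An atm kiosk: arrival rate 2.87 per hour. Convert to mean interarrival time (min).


Mean interarrival time = 1/λ = 1/2.87 hour = 0.34843 hour
In minutes: 0.34843 × 60 = 20.9059 min

Final: 20.9059 min


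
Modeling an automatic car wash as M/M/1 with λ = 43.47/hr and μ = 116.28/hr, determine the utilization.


ρ = λ/μ = 43.47/116.28 = 0.3738

Final: 0.3738


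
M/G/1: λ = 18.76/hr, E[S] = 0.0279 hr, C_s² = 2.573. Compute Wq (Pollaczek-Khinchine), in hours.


ρ = λ·E[S] = 18.76·0.0279 = 0.5234
E[S²] = E[S]²(1+C_s²) = 0.0279²·(1+2.573) = 0.002781
Wq = λ·E[S²]/(2(1−ρ)) = 18.76·0.002781/(2·0.4766) = 0.05474 hr

Final: 0.05474 hr


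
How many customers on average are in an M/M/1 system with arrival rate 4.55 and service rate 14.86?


ρ = λ/μ = 4.55/14.86 = 0.3062
L = ρ/(1−ρ) = 0.3062/(1 − 0.3062) = 0.3062/0.6938 = 0.4413

Final: 0.4413


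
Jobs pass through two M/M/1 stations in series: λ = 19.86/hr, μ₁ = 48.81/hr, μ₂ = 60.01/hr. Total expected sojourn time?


Each node sees arrival rate λ = 19.86/hr (tandem ⇒ throughput preserved).
W₁ = 1/(μ₁−λ) = 1/(48.81−19.86) = 0.03454 hr
W₂ = 1/(μ₂−λ) = 1/(60.01−19.86) = 0.02491 hr
W_total = W₁ + W₂ = 0.03454 + 0.02491 = 0.05945 hr

Final: 0.05945 hr


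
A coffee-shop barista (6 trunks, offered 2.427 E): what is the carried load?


B(6,2.427) = 0.025375 (Erlang-B)
Carried load = a(1 − B) = 2.427·(1 − 0.025375) = 2.427·0.974625 = 2.3654 E

Final: 2.3654 Erlangs


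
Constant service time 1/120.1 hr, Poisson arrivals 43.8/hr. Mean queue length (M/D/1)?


ρ = 43.8/120.1 = 0.3647
M/D/1: Lq = ρ²/(2(1−ρ)) = 0.1330/(2·0.6353) = 0.10468

Final: 0.10468


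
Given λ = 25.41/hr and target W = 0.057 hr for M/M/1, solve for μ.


W = 1/(μ−λ) ⇒ μ − λ = 1/W = 1/0.057 = 17.5439
μ = λ + 1/W = 25.41 + 17.5439 = 42.9539 per hr

Final: 42.9539 /hr


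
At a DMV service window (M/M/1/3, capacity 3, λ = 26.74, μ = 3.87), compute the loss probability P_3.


ρ = λ/μ = 26.74/3.87 = 6.9096
P_K = (1−ρ)ρ^K/(1−ρ^(K+1)) = (-5.9096·329.876451)/(1 − 2279.301370)
= -1949.424919/-2278.301370 = 0.855648

Final: 0.855648


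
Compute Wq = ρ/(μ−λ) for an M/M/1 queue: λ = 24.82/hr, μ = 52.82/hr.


ρ = 24.82/52.82 = 0.4699
Wq = ρ/(μ−λ) = 0.4699/(52.82 − 24.82) = 0.4699/28.00 = 0.01678 hr

Final: 0.01678 hr


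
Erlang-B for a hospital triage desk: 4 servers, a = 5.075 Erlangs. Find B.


B(c,a) = (a^c/c!) / Σ_{k=0}^{c} a^k/k!
a^4/4! = 27.639676
Σ terms (k=0..4): 1.00000 + 5.07500 + 12.87781 + 21.78497 + 27.63968 = 68.377454
B = 27.639676/68.377454 = 0.404222

Final: 0.404222


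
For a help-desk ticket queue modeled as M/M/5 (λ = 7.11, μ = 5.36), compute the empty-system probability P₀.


a = λ/μ = 7.11/5.36 = 1.3265; ρ = a/c = 0.2653
Σ_{k=0}^{4} a^k/k! (terms k=0..4) = 1.00000 + 1.32649 + 0.87979 + 0.38901 + 0.12901 = 3.72430
Tail: a^5/(5!(1−ρ)) = 4.10699/(120·0.7347) = 0.04658
P₀ = 1/(3.72430 + 0.04658) = 1/3.77088 = 0.265190

Final: 0.265190


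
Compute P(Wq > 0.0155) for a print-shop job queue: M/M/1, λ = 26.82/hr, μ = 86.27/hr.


ρ = 26.82/86.27 = 0.3109
P(Wq > t) = ρ·e^{−(μ−λ)t} = 0.3109·e^{−0.9215}
= 0.3109·0.397932 = 0.123711

Final: 0.123711


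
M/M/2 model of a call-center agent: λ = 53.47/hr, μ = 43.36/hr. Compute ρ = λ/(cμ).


ρ = λ/(cμ) = 53.47/(2·43.36) = 53.47/86.72 = 0.6166

Final: 0.6166


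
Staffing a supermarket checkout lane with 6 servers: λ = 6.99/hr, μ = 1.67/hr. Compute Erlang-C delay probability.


a = λ/μ = 4.1856; ρ = a/6 = 0.6976
P₀ = 0.013448 (from M/M/c formula)
C(c,a) = [a^c/(c!(1−ρ))]·P₀ = [5377.29952/(720·0.3024)]·0.013448
= 24.69772·0.013448 = 0.332139

Final: 0.332139


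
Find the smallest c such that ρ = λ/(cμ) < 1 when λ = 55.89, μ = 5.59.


Stability requires cμ > λ ⇔ c > λ/μ.
λ/μ = 55.89/5.59 = 9.9982
Minimum integer c = ⌊9.9982⌋ + 1 = 10
Check: 10·5.59 = 55.90 > 55.89, while 9·5.59 = 50.31 ≤ 55.89

Final: 10 servers


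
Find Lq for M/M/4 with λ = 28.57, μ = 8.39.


a = λ/μ = 3.4052; ρ = a/4 = 0.8513
P₀ = 0.018361
Lq = P₀·a^c·ρ / (c!·(1−ρ)²) = 0.018361·134.46000·0.8513/(24·0.02211)
= 3.96103

Final: 3.96103


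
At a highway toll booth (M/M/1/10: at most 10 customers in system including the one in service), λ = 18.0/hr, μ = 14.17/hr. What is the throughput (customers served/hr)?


ρ = 1.2703; P_K = (1−ρ)ρ^10/(1−ρ^11) = 0.229276
λ_eff = λ(1 − P_K) = 18.0·(1 − 0.229276) = 18.0·0.770724 = 13.8730 /hr

Final: 13.8730 /hr


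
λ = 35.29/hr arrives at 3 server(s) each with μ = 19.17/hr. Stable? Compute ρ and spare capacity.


Total capacity cμ = 3·19.17 = 57.51/hr
ρ = λ/(cμ) = 35.29/57.51 = 0.6136
Stable ⇔ ρ < 1: YES
Spare capacity = cμ − λ = 57.51 − 35.29 = 22.22/hr

Final: ρ = 0.6136; stable; margin = 22.22/hr


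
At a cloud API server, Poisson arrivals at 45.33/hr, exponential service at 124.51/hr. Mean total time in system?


W = 1/(μ−λ) = 1/(124.51 − 45.33) = 1/79.18 = 0.01263 hr

Final: 0.01263 hr


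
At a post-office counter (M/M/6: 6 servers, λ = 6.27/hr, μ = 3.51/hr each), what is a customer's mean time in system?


a = 1.7863; ρ = 0.2977; P₀ = 0.167451
Lq = P₀·a^c·ρ/(c!(1−ρ)²) = 0.004561
Wq = Lq/λ = 0.004561/6.27 = 0.0007275 hr
W = Wq + 1/μ = 0.0007275 + 0.28490 = 0.28563 hr

Final: 0.28563 hr


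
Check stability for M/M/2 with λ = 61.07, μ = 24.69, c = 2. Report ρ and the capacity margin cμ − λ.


Total capacity cμ = 2·24.69 = 49.38/hr
ρ = λ/(cμ) = 61.07/49.38 = 1.2367
Stable ⇔ ρ < 1: NO
Spare capacity = cμ − λ = 49.38 − 61.07 = -11.69/hr

Final: ρ = 1.2367; unstable; margin = -11.69/hr


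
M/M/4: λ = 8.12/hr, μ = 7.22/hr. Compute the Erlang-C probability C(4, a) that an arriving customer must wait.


a = λ/μ = 1.1247; ρ = a/4 = 0.2812
P₀ = 0.323950 (from M/M/c formula)
C(c,a) = [a^c/(c!(1−ρ))]·P₀ = [1.59984/(24·0.7188)]·0.323950
= 0.09273·0.323950 = 0.030041

Final: 0.030041


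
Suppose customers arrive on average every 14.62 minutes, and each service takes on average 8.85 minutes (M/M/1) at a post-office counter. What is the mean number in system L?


λ = 60/14.62 = 4.1040 /hr
μ = 60/8.85 = 6.7797 /hr
ρ = λ/μ = 4.1040/6.7797 = 0.6053
L = ρ/(1−ρ) = 0.6053/0.3947 = 1.5338

Final: 1.5338


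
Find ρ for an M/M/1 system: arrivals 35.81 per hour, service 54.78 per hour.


ρ = λ/μ = 35.81/54.78 = 0.6537

Final: 0.6537


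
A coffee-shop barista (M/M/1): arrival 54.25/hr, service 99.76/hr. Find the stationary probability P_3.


ρ = 54.25/99.76 = 0.5438
P_n = (1−ρ)·ρ^n = (1 − 0.5438)·0.5438^3 = 0.4562·0.160816 = 0.073364

Final: 0.073364


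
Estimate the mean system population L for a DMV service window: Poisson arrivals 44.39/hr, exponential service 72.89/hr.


ρ = λ/μ = 44.39/72.89 = 0.6090
L = ρ/(1−ρ) = 0.6090/(1 − 0.6090) = 0.6090/0.3910 = 1.5575

Final: 1.5575


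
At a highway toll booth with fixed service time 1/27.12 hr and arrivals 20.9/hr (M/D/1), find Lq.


ρ = 20.9/27.12 = 0.7706
M/D/1: Lq = ρ²/(2(1−ρ)) = 0.5939/(2·0.2294) = 1.29474

Final: 1.29474


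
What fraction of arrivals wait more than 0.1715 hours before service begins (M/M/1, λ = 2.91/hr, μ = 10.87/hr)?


ρ = 2.91/10.87 = 0.2677
P(Wq > t) = ρ·e^{−(μ−λ)t} = 0.2677·e^{−1.3651}
= 0.2677·0.255345 = 0.068358

Final: 0.068358


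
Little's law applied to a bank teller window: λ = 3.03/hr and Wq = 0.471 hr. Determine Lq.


Lq = λWq = 3.03·0.471 = 1.4271

Final: 1.4271


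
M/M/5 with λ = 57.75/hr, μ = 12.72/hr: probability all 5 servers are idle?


a = λ/μ = 57.75/12.72 = 4.5401; ρ = a/c = 0.9080
Σ_{k=0}^{4} a^k/k! (terms k=0..4) = 1.00000 + 4.54009 + 10.30623 + 15.59708 + 17.70306 = 49.14646
Tail: a^5/(5!(1−ρ)) = 1928.96517/(120·0.09198) = 174.76095
P₀ = 1/(49.14646 + 174.76095) = 1/223.90741 = 0.004466

Final: 0.004466


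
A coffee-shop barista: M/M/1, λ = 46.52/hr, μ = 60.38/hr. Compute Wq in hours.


ρ = 46.52/60.38 = 0.7705
Wq = ρ/(μ−λ) = 0.7705/(60.38 − 46.52) = 0.7705/13.86 = 0.05559 hr

Final: 0.05559 hr


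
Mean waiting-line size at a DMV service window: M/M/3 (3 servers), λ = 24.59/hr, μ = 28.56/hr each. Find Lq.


a = λ/μ = 0.8610; ρ = a/3 = 0.2870
P₀ = 0.420019
Lq = P₀·a^c·ρ / (c!·(1−ρ)²) = 0.420019·0.63826·0.2870/(6·0.50837)
= 0.02522

Final: 0.02522


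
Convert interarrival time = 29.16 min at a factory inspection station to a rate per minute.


λ = 1/(interarrival time) in consistent units.
1 minute = 1 min, so λ = 1/29.16 = 0.03429 per minute

Final: 0.03429 /min


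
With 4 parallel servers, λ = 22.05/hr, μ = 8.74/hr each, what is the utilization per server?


ρ = λ/(cμ) = 22.05/(4·8.74) = 22.05/34.96 = 0.6307

Final: 0.6307


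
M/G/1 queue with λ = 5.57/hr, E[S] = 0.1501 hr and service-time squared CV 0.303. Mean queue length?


ρ = λ·E[S] = 5.57·0.1501 = 0.8361
Lq = ρ²(1+C_s²)/(2(1−ρ)) = 0.6990·(1+0.303)/(2·0.1639)
= 0.6990·1.3030/0.3279 = 2.77775

Final: 2.77775


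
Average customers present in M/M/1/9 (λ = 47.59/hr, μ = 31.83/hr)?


ρ = 47.59/31.83 = 1.4951
L = ρ[1 − (K+1)ρ^K + Kρ^(K+1)] / [(1−ρ)(1−ρ^(K+1))]
Numerator: 1.4951·(1 − 10·37.334608 + 9·55.820107) = 194.419099
Denominator: (-0.4951)·(-54.820107) = 27.143100
L = 194.419099/27.143100 = 7.1627

Final: 7.1627


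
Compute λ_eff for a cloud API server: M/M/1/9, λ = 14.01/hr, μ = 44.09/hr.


ρ = 0.3178; P_K = (1−ρ)ρ^9/(1−ρ^10) = 0.00002253
λ_eff = λ(1 − P_K) = 14.01·(1 − 0.00002253) = 14.01·0.999977 = 14.0097 /hr

Final: 14.0097 /hr


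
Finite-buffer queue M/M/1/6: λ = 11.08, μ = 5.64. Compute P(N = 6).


ρ = λ/μ = 11.08/5.64 = 1.9645
P_K = (1−ρ)ρ^K/(1−ρ^(K+1)) = (-0.9645·57.486245)/(1 − 112.933970)
= -55.447725/-111.933970 = 0.495361

Final: 0.495361


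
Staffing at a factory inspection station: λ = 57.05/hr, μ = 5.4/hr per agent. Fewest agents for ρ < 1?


Stability requires cμ > λ ⇔ c > λ/μ.
λ/μ = 57.05/5.4 = 10.5648
Minimum integer c = ⌊10.5648⌋ + 1 = 11
Check: 11·5.4 = 59.40 > 57.05, while 10·5.4 = 54.00 ≤ 57.05

Final: 11 servers


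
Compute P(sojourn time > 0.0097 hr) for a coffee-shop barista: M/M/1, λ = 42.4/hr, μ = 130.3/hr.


W ~ Exponential(μ−λ) for M/M/1.
μ − λ = 130.3 − 42.4 = 87.9000
P(W > t) = e^{−(μ−λ)t} = e^{−0.8526} = 0.426292

Final: 0.426292


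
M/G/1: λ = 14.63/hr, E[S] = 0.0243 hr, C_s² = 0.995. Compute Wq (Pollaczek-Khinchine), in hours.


ρ = λ·E[S] = 14.63·0.0243 = 0.3555
E[S²] = E[S]²(1+C_s²) = 0.0243²·(1+0.995) = 0.001178
Wq = λ·E[S²]/(2(1−ρ)) = 14.63·0.001178/(2·0.6445) = 0.01337 hr

Final: 0.01337 hr


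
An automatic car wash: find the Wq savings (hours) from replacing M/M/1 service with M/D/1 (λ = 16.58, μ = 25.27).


ρ = 16.58/25.27 = 0.6561
Wq(M/M/1) = ρ/(μ−λ) = 0.6561/8.69 = 0.07550 hr
Wq(M/D/1) = ρ/(2(μ−λ)) = 0.03775 hr
Savings = 0.07550 − 0.03775 = 0.03775 hr

Final: 0.03775 hr


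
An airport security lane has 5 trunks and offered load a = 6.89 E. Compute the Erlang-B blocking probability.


B(c,a) = (a^c/c!) / Σ_{k=0}^{c} a^k/k!
a^5/5! = 129.394216
Σ terms (k=0..5): 1.00000 + 6.89000 + 23.73605 + 54.51379 + 93.90001 + 129.39422 = 309.434072
B = 129.394216/309.434072 = 0.418164

Final: 0.418164


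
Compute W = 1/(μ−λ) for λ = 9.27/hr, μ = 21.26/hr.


W = 1/(μ−λ) = 1/(21.26 − 9.27) = 1/11.99 = 0.08340 hr

Final: 0.08340 hr


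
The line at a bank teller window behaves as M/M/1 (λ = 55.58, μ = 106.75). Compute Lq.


ρ = 55.58/106.75 = 0.5207
Lq = ρ²/(1−ρ) = 0.2711/0.4793 = 0.5655

Final: 0.5655


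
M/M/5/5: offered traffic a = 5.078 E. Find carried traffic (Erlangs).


B(5,5.078) = 0.291165 (Erlang-B)
Carried load = a(1 − B) = 5.078·(1 − 0.291165) = 5.078·0.708835 = 3.5995 E

Final: 3.5995 Erlangs


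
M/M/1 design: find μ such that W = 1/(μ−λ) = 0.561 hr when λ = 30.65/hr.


W = 1/(μ−λ) ⇒ μ − λ = 1/W = 1/0.561 = 1.7825
μ = λ + 1/W = 30.65 + 1.7825 = 32.4325 per hr

Final: 32.4325 /hr


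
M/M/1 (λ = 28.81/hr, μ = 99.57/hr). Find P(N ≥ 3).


ρ = 28.81/99.57 = 0.2893
P(N ≥ n) = ρ^n = 0.2893^3 = 0.024224

Final: 0.024224


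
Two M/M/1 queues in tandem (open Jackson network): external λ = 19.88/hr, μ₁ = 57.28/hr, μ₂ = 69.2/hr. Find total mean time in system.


Each node sees arrival rate λ = 19.88/hr (tandem ⇒ throughput preserved).
W₁ = 1/(μ₁−λ) = 1/(57.28−19.88) = 0.02674 hr
W₂ = 1/(μ₂−λ) = 1/(69.2−19.88) = 0.02028 hr
W_total = W₁ + W₂ = 0.02674 + 0.02028 = 0.04701 hr

Final: 0.04701 hr


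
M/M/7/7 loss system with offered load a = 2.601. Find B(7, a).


B(c,a) = (a^c/c!) / Σ_{k=0}^{c} a^k/k!
a^7/7! = 0.159791
Σ terms (k=0..7): 1.00000 + 2.60100 + 3.38260 + 2.93271 + 1.90700 + 0.99202 + 0.43004 + 0.15979 = 13.405165
B = 0.159791/13.405165 = 0.011920

Final: 0.011920


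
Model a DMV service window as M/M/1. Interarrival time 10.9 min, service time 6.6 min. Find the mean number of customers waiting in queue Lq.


λ = 60/10.9 = 5.5046 /hr
μ = 60/6.6 = 9.0909 /hr
ρ = λ/μ = 5.5046/9.0909 = 0.6055
Lq = ρ²/(1−ρ) = 0.3666/0.3945 = 0.9294

Final: 0.9294


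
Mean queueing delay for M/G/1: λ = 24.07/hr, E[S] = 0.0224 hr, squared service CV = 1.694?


ρ = λ·E[S] = 24.07·0.0224 = 0.5392
E[S²] = E[S]²(1+C_s²) = 0.0224²·(1+1.694) = 0.001352
Wq = λ·E[S²]/(2(1−ρ)) = 24.07·0.001352/(2·0.4608) = 0.03530 hr

Final: 0.03530 hr


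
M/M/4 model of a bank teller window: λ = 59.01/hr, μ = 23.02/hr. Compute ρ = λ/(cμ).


ρ = λ/(cμ) = 59.01/(4·23.02) = 59.01/92.08 = 0.6409

Final: 0.6409


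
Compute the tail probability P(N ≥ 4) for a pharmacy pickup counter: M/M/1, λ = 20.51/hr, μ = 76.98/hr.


ρ = 20.51/76.98 = 0.2664
P(N ≥ n) = ρ^n = 0.2664^4 = 0.005039

Final: 0.005039


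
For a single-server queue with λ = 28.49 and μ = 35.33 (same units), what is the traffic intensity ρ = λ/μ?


ρ = λ/μ = 28.49/35.33 = 0.8064

Final: 0.8064


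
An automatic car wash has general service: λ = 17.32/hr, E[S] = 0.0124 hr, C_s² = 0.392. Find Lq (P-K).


ρ = λ·E[S] = 17.32·0.0124 = 0.2148
Lq = ρ²(1+C_s²)/(2(1−ρ)) = 0.04613·(1+0.392)/(2·0.7852)
= 0.04613·1.3920/1.5705 = 0.04088

Final: 0.04088


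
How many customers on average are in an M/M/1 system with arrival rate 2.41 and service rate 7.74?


ρ = λ/μ = 2.41/7.74 = 0.3114
L = ρ/(1−ρ) = 0.3114/(1 − 0.3114) = 0.3114/0.6886 = 0.4522

Final: 0.4522


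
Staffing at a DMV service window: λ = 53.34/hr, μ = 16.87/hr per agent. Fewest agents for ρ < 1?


Stability requires cμ > λ ⇔ c > λ/μ.
λ/μ = 53.34/16.87 = 3.1618
Minimum integer c = ⌊3.1618⌋ + 1 = 4
Check: 4·16.87 = 67.48 > 53.34, while 3·16.87 = 50.61 ≤ 53.34

Final: 4 servers


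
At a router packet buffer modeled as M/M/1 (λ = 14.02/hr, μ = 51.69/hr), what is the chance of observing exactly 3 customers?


ρ = 14.02/51.69 = 0.2712
P_n = (1−ρ)·ρ^n = (1 − 0.2712)·0.2712^3 = 0.7288·0.019954 = 0.014542

Final: 0.014542


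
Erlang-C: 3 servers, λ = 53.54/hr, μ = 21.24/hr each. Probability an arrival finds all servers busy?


a = λ/μ = 2.5207; ρ = a/3 = 0.8402
P₀ = 0.042723 (from M/M/c formula)
C(c,a) = [a^c/(c!(1−ρ))]·P₀ = [16.01665/(6·0.1598)]·0.042723
= 16.70892·0.042723 = 0.713854

Final: 0.713854


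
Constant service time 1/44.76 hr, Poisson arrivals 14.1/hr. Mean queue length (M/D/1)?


ρ = 14.1/44.76 = 0.3150
M/D/1: Lq = ρ²/(2(1−ρ)) = 0.09923/(2·0.6850) = 0.07243

Final: 0.07243


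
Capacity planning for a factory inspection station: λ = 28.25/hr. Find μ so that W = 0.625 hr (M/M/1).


W = 1/(μ−λ) ⇒ μ − λ = 1/W = 1/0.625 = 1.6000
μ = λ + 1/W = 28.25 + 1.6000 = 29.8500 per hr

Final: 29.8500 /hr


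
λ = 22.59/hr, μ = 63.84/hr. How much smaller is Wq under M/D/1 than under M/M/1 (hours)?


ρ = 22.59/63.84 = 0.3539
Wq(M/M/1) = ρ/(μ−λ) = 0.3539/41.25 = 0.008578 hr
Wq(M/D/1) = ρ/(2(μ−λ)) = 0.004289 hr
Savings = 0.008578 − 0.004289 = 0.004289 hr

Final: 0.004289 hr


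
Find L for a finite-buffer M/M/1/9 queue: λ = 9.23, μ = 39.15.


ρ = 9.23/39.15 = 0.2358
L = ρ[1 − (K+1)ρ^K + Kρ^(K+1)] / [(1−ρ)(1−ρ^(K+1))]
Numerator: 0.2358·(1 − 10·0.000002250 + 9·0.0000005305) = 0.235756
Denominator: (0.7642)·(0.999999) = 0.764240
L = 0.235756/0.764240 = 0.3085

Final: 0.3085


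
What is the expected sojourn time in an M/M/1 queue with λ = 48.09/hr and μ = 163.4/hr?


W = 1/(μ−λ) = 1/(163.4 − 48.09) = 1/115.31 = 0.008672 hr

Final: 0.008672 hr


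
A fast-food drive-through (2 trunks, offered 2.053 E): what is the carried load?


B(2,2.053) = 0.408380 (Erlang-B)
Carried load = a(1 − B) = 2.053·(1 − 0.408380) = 2.053·0.591620 = 1.2146 E

Final: 1.2146 Erlangs


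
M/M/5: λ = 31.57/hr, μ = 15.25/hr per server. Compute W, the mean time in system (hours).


a = 2.0702; ρ = 0.4140; P₀ = 0.125038
Lq = P₀·a^c·ρ/(c!(1−ρ)²) = 0.04777
Wq = Lq/λ = 0.04777/31.57 = 0.001513 hr
W = Wq + 1/μ = 0.001513 + 0.06557 = 0.06709 hr

Final: 0.06709 hr


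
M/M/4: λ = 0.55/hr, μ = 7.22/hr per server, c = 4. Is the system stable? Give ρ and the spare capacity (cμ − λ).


Total capacity cμ = 4·7.22 = 28.88/hr
ρ = λ/(cμ) = 0.55/28.88 = 0.01904
Stable ⇔ ρ < 1: YES
Spare capacity = cμ − λ = 28.88 − 0.55 = 28.33/hr

Final: ρ = 0.01904; stable; margin = 28.33/hr


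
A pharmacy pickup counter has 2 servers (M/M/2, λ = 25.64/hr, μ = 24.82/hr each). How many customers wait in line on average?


a = λ/μ = 1.0330; ρ = a/2 = 0.5165
P₀ = 0.318810
Lq = P₀·a^c·ρ / (c!·(1−ρ)²) = 0.318810·1.06717·0.5165/(2·0.23375)
= 0.37589

Final: 0.37589


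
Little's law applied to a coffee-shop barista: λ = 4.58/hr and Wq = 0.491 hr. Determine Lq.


Lq = λWq = 4.58·0.491 = 2.2488

Final: 2.2488


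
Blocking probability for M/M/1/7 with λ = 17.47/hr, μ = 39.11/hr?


ρ = λ/μ = 17.47/39.11 = 0.4467
P_K = (1−ρ)ρ^K/(1−ρ^(K+1)) = (0.5533·0.003548)/(1 − 0.001585)
= 0.001963/0.998415 = 0.001967

Final: 0.001967


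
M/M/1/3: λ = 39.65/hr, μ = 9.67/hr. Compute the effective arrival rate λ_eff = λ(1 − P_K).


ρ = 4.1003; P_K = (1−ρ)ρ^3/(1−ρ^4) = 0.758800
λ_eff = λ(1 − P_K) = 39.65·(1 − 0.758800) = 39.65·0.241200 = 9.5636 /hr

Final: 9.5636 /hr


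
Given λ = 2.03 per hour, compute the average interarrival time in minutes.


Mean interarrival time = 1/λ = 1/2.03 hour = 0.49261 hour
In minutes: 0.49261 × 60 = 29.5567 min

Final: 29.5567 min


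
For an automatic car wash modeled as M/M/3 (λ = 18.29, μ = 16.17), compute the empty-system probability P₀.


a = λ/μ = 18.29/16.17 = 1.1311; ρ = a/c = 0.3770
Σ_{k=0}^{2} a^k/k! (terms k=0..2) = 1.00000 + 1.13111 + 0.63970 = 2.77081
Tail: a^3/(3!(1−ρ)) = 1.44714/(6·0.6230) = 0.38717
P₀ = 1/(2.77081 + 0.38717) = 1/3.15797 = 0.316659

Final: 0.316659


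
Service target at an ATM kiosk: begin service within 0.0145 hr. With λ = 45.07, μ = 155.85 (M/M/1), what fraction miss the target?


ρ = 45.07/155.85 = 0.2892
P(Wq > t) = ρ·e^{−(μ−λ)t} = 0.2892·e^{−1.6063}
= 0.2892·0.200627 = 0.058019

Final: 0.058019


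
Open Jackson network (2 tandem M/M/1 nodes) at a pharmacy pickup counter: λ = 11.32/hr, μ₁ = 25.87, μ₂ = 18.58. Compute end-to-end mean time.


Each node sees arrival rate λ = 11.32/hr (tandem ⇒ throughput preserved).
W₁ = 1/(μ₁−λ) = 1/(25.87−11.32) = 0.06873 hr
W₂ = 1/(μ₂−λ) = 1/(18.58−11.32) = 0.13774 hr
W_total = W₁ + W₂ = 0.06873 + 0.13774 = 0.20647 hr

Final: 0.20647 hr


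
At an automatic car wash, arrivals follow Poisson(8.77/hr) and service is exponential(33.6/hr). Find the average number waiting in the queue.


ρ = 8.77/33.6 = 0.2610
Lq = ρ²/(1−ρ) = 0.06813/0.7390 = 0.09219

Final: 0.09219


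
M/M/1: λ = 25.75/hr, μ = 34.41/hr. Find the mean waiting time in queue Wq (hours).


ρ = 25.75/34.41 = 0.7483
Wq = ρ/(μ−λ) = 0.7483/(34.41 − 25.75) = 0.7483/8.66 = 0.08641 hr

Final: 0.08641 hr


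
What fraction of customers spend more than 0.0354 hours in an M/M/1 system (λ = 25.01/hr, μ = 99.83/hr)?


W ~ Exponential(μ−λ) for M/M/1.
μ − λ = 99.83 − 25.01 = 74.8200
P(W > t) = e^{−(μ−λ)t} = e^{−2.6486} = 0.070748

Final: 0.070748


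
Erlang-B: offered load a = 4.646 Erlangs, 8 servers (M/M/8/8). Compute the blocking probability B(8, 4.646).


B(c,a) = (a^c/c!) / Σ_{k=0}^{c} a^k/k!
a^8/8! = 5.384100
Σ terms (k=0..8): 1.00000 + 4.64600 + 10.79266 + 16.71423 + 19.41358 + 18.03910 + 13.96827 + 9.27094 + 5.38410 = 99.228878
B = 5.384100/99.228878 = 0.054259

Final: 0.054259


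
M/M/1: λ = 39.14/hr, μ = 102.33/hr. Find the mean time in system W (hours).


W = 1/(μ−λ) = 1/(102.33 − 39.14) = 1/63.19 = 0.01583 hr

Final: 0.01583 hr


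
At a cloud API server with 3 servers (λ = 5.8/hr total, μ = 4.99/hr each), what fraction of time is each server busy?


ρ = λ/(cμ) = 5.8/(3·4.99) = 5.8/14.97 = 0.3874

Final: 0.3874


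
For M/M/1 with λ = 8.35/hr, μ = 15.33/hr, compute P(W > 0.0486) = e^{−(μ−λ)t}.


W ~ Exponential(μ−λ) for M/M/1.
μ − λ = 15.33 − 8.35 = 6.9800
P(W > t) = e^{−(μ−λ)t} = e^{−0.3392} = 0.712320

Final: 0.712320


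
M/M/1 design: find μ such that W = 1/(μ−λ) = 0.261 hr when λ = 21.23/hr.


W = 1/(μ−λ) ⇒ μ − λ = 1/W = 1/0.261 = 3.8314
μ = λ + 1/W = 21.23 + 3.8314 = 25.0614 per hr

Final: 25.0614 /hr


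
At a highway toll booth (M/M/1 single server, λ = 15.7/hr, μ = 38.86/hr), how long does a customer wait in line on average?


ρ = 15.7/38.86 = 0.4040
Wq = ρ/(μ−λ) = 0.4040/(38.86 − 15.7) = 0.4040/23.16 = 0.01744 hr

Final: 0.01744 hr


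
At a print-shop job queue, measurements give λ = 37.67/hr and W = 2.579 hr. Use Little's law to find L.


L = λW = 37.67·2.579 = 97.1509

Final: 97.1509


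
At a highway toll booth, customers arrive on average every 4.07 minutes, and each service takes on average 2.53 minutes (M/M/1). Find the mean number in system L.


λ = 60/4.07 = 14.7420 /hr
μ = 60/2.53 = 23.7154 /hr
ρ = λ/μ = 14.7420/23.7154 = 0.6216
L = ρ/(1−ρ) = 0.6216/0.3784 = 1.6429

Final: 1.6429


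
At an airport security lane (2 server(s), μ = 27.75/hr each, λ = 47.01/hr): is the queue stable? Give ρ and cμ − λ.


Total capacity cμ = 2·27.75 = 55.50/hr
ρ = λ/(cμ) = 47.01/55.50 = 0.8470
Stable ⇔ ρ < 1: YES
Spare capacity = cμ − λ = 55.50 − 47.01 = 8.49/hr

Final: ρ = 0.8470; stable; margin = 8.49/hr


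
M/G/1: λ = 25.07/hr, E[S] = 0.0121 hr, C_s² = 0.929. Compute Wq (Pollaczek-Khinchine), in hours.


ρ = λ·E[S] = 25.07·0.0121 = 0.3033
E[S²] = E[S]²(1+C_s²) = 0.0121²·(1+0.929) = 0.0002824
Wq = λ·E[S²]/(2(1−ρ)) = 25.07·0.0002824/(2·0.6967) = 0.005082 hr

Final: 0.005082 hr


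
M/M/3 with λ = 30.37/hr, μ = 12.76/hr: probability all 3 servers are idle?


a = λ/μ = 30.37/12.76 = 2.3801; ρ = a/c = 0.7934
Σ_{k=0}^{2} a^k/k! (terms k=0..2) = 1.00000 + 2.38009 + 2.83242 = 6.21252
Tail: a^3/(3!(1−ρ)) = 13.48287/(6·0.2066) = 10.87493
P₀ = 1/(6.21252 + 10.87493) = 1/17.08745 = 0.058522

Final: 0.058522


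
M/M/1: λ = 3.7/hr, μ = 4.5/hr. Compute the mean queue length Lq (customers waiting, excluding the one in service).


ρ = 3.7/4.5 = 0.8222
Lq = ρ²/(1−ρ) = 0.6760/0.1778 = 3.8028

Final: 3.8028


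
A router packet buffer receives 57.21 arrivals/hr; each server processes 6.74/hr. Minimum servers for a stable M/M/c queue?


Stability requires cμ > λ ⇔ c > λ/μ.
λ/μ = 57.21/6.74 = 8.4881
Minimum integer c = ⌊8.4881⌋ + 1 = 9
Check: 9·6.74 = 60.66 > 57.21, while 8·6.74 = 53.92 ≤ 57.21

Final: 9 servers


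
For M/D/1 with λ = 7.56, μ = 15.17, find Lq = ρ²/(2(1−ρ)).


ρ = 7.56/15.17 = 0.4984
M/D/1: Lq = ρ²/(2(1−ρ)) = 0.2484/(2·0.5016) = 0.24754

Final: 0.24754


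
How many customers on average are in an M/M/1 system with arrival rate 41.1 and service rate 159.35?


ρ = λ/μ = 41.1/159.35 = 0.2579
L = ρ/(1−ρ) = 0.2579/(1 − 0.2579) = 0.2579/0.7421 = 0.3476

Final: 0.3476


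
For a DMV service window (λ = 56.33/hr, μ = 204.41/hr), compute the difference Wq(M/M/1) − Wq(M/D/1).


ρ = 56.33/204.41 = 0.2756
Wq(M/M/1) = ρ/(μ−λ) = 0.2756/148.08 = 0.001861 hr
Wq(M/D/1) = ρ/(2(μ−λ)) = 0.0009305 hr
Savings = 0.001861 − 0.0009305 = 0.0009305 hr

Final: 0.0009305 hr


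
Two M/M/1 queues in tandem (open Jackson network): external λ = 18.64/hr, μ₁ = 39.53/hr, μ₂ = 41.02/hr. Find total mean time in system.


Each node sees arrival rate λ = 18.64/hr (tandem ⇒ throughput preserved).
W₁ = 1/(μ₁−λ) = 1/(39.53−18.64) = 0.04787 hr
W₂ = 1/(μ₂−λ) = 1/(41.02−18.64) = 0.04468 hr
W_total = W₁ + W₂ = 0.04787 + 0.04468 = 0.09255 hr

Final: 0.09255 hr


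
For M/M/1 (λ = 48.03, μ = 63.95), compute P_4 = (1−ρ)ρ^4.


ρ = 48.03/63.95 = 0.7511
P_n = (1−ρ)·ρ^n = (1 − 0.7511)·0.7511^4 = 0.2489·0.318191 = 0.079212

Final: 0.079212


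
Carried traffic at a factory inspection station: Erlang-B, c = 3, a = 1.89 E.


B(3,1.89) = 0.193960 (Erlang-B)
Carried load = a(1 − B) = 1.89·(1 − 0.193960) = 1.89·0.806040 = 1.5234 E

Final: 1.5234 Erlangs


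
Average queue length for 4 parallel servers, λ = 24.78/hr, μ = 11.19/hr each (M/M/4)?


a = λ/μ = 2.2145; ρ = a/4 = 0.5536
P₀ = 0.102869
Lq = P₀·a^c·ρ / (c!·(1−ρ)²) = 0.102869·24.04833·0.5536/(24·0.19926)
= 0.28639

Final: 0.28639


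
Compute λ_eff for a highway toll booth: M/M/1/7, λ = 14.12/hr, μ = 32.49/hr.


ρ = 0.4346; P_K = (1−ρ)ρ^7/(1−ρ^8) = 0.001658
λ_eff = λ(1 − P_K) = 14.12·(1 − 0.001658) = 14.12·0.998342 = 14.0966 /hr

Final: 14.0966 /hr


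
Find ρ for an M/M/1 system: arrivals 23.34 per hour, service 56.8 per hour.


ρ = λ/μ = 23.34/56.8 = 0.4109

Final: 0.4109


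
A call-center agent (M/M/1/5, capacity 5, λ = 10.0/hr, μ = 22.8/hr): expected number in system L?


ρ = 10.0/22.8 = 0.4386
L = ρ[1 − (K+1)ρ^K + Kρ^(K+1)] / [(1−ρ)(1−ρ^(K+1))]
Numerator: 0.4386·(1 − 6·0.016230 + 5·0.007119) = 0.411496
Denominator: (0.5614)·(0.992881) = 0.557407
L = 0.411496/0.557407 = 0.7382

Final: 0.7382


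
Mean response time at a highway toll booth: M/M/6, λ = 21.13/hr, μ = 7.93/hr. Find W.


a = 2.6646; ρ = 0.4441; P₀ = 0.069054
Lq = P₀·a^c·ρ/(c!(1−ρ)²) = 0.04933
Wq = Lq/λ = 0.04933/21.13 = 0.002334 hr
W = Wq + 1/μ = 0.002334 + 0.12610 = 0.12844 hr

Final: 0.12844 hr


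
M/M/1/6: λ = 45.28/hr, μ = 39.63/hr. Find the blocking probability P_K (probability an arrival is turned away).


ρ = λ/μ = 45.28/39.63 = 1.1426
P_K = (1−ρ)ρ^K/(1−ρ^(K+1)) = (-0.1426·2.224816)/(1 − 2.542005)
= -0.317189/-1.542005 = 0.205699

Final: 0.205699


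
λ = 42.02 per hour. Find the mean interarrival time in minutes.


Mean interarrival time = 1/λ = 1/42.02 hour = 0.02380 hour
In minutes: 0.02380 × 60 = 1.4279 min

Final: 1.4279 min


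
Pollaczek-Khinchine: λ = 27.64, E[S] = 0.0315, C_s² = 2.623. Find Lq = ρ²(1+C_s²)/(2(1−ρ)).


ρ = λ·E[S] = 27.64·0.0315 = 0.8707
Lq = ρ²(1+C_s²)/(2(1−ρ)) = 0.7580·(1+2.623)/(2·0.1293)
= 0.7580·3.6230/0.2587 = 10.61702

Final: 10.61702


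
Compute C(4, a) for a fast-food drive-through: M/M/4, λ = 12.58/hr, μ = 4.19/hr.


a = λ/μ = 3.0024; ρ = a/4 = 0.7506
P₀ = 0.037600 (from M/M/c formula)
C(c,a) = [a^c/(c!(1−ρ))]·P₀ = [81.25806/(24·0.2494)]·0.037600
= 13.57541·0.037600 = 0.510436

Final: 0.510436


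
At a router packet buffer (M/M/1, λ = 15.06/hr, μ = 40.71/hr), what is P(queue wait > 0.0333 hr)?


ρ = 15.06/40.71 = 0.3699
P(Wq > t) = ρ·e^{−(μ−λ)t} = 0.3699·e^{−0.8541}
= 0.3699·0.425647 = 0.157461

Final: 0.157461


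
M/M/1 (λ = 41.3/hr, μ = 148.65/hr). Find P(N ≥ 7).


ρ = 41.3/148.65 = 0.2778
P(N ≥ n) = ρ^n = 0.2778^7 = 0.0001278

Final: 0.0001278


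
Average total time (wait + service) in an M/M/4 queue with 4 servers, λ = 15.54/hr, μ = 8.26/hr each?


a = 1.8814; ρ = 0.4703; P₀ = 0.148225
Lq = P₀·a^c·ρ/(c!(1−ρ)²) = 0.12972
Wq = Lq/λ = 0.12972/15.54 = 0.008348 hr
W = Wq + 1/μ = 0.008348 + 0.12107 = 0.12941 hr

Final: 0.12941 hr


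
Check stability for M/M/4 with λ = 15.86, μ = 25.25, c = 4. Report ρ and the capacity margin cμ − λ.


Total capacity cμ = 4·25.25 = 101.00/hr
ρ = λ/(cμ) = 15.86/101.00 = 0.1570
Stable ⇔ ρ < 1: YES
Spare capacity = cμ − λ = 101.00 − 15.86 = 85.14/hr

Final: ρ = 0.1570; stable; margin = 85.14/hr


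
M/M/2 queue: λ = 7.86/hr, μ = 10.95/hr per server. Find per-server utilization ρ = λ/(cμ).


ρ = λ/(cμ) = 7.86/(2·10.95) = 7.86/21.90 = 0.3589

Final: 0.3589


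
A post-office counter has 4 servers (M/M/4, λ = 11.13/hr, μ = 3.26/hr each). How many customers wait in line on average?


a = λ/μ = 3.4141; ρ = a/4 = 0.8535
P₀ = 0.018010
Lq = P₀·a^c·ρ / (c!·(1−ρ)²) = 0.018010·135.86583·0.8535/(24·0.02145)
= 4.05623

Final: 4.05623


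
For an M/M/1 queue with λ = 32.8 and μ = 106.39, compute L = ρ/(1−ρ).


ρ = λ/μ = 32.8/106.39 = 0.3083
L = ρ/(1−ρ) = 0.3083/(1 − 0.3083) = 0.3083/0.6917 = 0.4457

Final: 0.4457


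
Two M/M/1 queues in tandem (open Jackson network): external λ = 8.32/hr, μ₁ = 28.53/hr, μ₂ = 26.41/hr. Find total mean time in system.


Each node sees arrival rate λ = 8.32/hr (tandem ⇒ throughput preserved).
W₁ = 1/(μ₁−λ) = 1/(28.53−8.32) = 0.04948 hr
W₂ = 1/(μ₂−λ) = 1/(26.41−8.32) = 0.05528 hr
W_total = W₁ + W₂ = 0.04948 + 0.05528 = 0.10476 hr

Final: 0.10476 hr


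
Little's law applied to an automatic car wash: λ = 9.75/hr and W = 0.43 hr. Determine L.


L = λW = 9.75·0.43 = 4.1925

Final: 4.1925


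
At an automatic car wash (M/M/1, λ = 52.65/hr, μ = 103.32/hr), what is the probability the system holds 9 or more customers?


ρ = 52.65/103.32 = 0.5096
P(N ≥ n) = ρ^n = 0.5096^9 = 0.002317

Final: 0.002317


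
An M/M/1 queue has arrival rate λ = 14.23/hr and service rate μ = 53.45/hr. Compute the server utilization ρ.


ρ = λ/μ = 14.23/53.45 = 0.2662

Final: 0.2662


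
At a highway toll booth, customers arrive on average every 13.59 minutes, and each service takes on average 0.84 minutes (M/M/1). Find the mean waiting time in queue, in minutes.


λ = 60/13.59 = 4.4150 /hr
μ = 60/0.84 = 71.4286 /hr
ρ = λ/μ = 4.4150/71.4286 = 0.06181
Wq = ρ/(μ−λ) = 0.06181/(71.4286−4.4150) = 0.0009224 hr
In minutes: 0.0009224·60 = 0.05534 min

Final: 0.05534 min


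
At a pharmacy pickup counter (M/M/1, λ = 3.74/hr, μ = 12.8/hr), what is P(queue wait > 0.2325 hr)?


ρ = 3.74/12.8 = 0.2922
P(Wq > t) = ρ·e^{−(μ−λ)t} = 0.2922·e^{−2.1065}
= 0.2922·0.121669 = 0.035550

Final: 0.035550


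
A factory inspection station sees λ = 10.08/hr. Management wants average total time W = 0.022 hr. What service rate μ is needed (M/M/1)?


W = 1/(μ−λ) ⇒ μ − λ = 1/W = 1/0.022 = 45.4545
μ = λ + 1/W = 10.08 + 45.4545 = 55.5345 per hr

Final: 55.5345 /hr


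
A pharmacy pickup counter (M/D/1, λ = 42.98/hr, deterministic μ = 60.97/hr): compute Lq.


ρ = 42.98/60.97 = 0.7049
M/D/1: Lq = ρ²/(2(1−ρ)) = 0.4969/(2·0.2951) = 0.84208

Final: 0.84208


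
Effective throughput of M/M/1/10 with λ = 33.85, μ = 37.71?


ρ = 0.8976; P_K = (1−ρ)ρ^10/(1−ρ^11) = 0.050014
λ_eff = λ(1 − P_K) = 33.85·(1 − 0.050014) = 33.85·0.949986 = 32.1570 /hr

Final: 32.1570 /hr


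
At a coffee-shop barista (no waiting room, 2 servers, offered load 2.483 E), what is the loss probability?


B(c,a) = (a^c/c!) / Σ_{k=0}^{c} a^k/k!
a^2/2! = 3.082645
Σ terms (k=0..2): 1.00000 + 2.48300 + 3.08264 = 6.565645
B = 3.082645/6.565645 = 0.469511

Final: 0.469511


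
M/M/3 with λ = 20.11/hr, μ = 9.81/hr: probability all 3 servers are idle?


a = λ/μ = 20.11/9.81 = 2.0499; ρ = a/c = 0.6833
Σ_{k=0}^{2} a^k/k! (terms k=0..2) = 1.00000 + 2.04995 + 2.10115 = 5.15109
Tail: a^3/(3!(1−ρ)) = 8.61448/(6·0.3167) = 4.53369
P₀ = 1/(5.15109 + 4.53369) = 1/9.68479 = 0.103255

Final: 0.103255


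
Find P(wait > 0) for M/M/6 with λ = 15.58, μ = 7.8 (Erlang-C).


a = λ/μ = 1.9974; ρ = a/6 = 0.3329
P₀ = 0.135484 (from M/M/c formula)
C(c,a) = [a^c/(c!(1−ρ))]·P₀ = [63.50927/(720·0.6671)]·0.135484
= 0.13223·0.135484 = 0.017914

Final: 0.017914


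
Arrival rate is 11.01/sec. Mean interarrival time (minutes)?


Mean interarrival time = 1/λ = 1/11.01 second = 0.09083 second
In minutes: 0.09083 × 0.0166667 = 0.001514 min

Final: 0.001514 min


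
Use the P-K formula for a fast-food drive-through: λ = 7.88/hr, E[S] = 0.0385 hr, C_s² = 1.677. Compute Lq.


ρ = λ·E[S] = 7.88·0.0385 = 0.3034
Lq = ρ²(1+C_s²)/(2(1−ρ)) = 0.09204·(1+1.677)/(2·0.6966)
= 0.09204·2.6770/1.3932 = 0.17685

Final: 0.17685


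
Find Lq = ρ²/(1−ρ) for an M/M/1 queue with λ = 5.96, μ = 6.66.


ρ = 5.96/6.66 = 0.8949
Lq = ρ²/(1−ρ) = 0.8008/0.1051 = 7.6194

Final: 7.6194


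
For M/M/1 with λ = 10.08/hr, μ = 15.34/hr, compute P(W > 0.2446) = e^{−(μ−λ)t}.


W ~ Exponential(μ−λ) for M/M/1.
μ − λ = 15.34 − 10.08 = 5.2600
P(W > t) = e^{−(μ−λ)t} = e^{−1.2866} = 0.276209

Final: 0.276209


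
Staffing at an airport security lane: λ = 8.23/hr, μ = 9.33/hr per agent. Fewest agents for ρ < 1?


Stability requires cμ > λ ⇔ c > λ/μ.
λ/μ = 8.23/9.33 = 0.8821
Minimum integer c = ⌊0.8821⌋ + 1 = 1
Check: 1·9.33 = 9.33 > 8.23, while 0·9.33 = 0.00 ≤ 8.23

Final: 1 servers


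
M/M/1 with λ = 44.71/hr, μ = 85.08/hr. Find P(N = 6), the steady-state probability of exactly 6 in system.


ρ = 44.71/85.08 = 0.5255
P_n = (1−ρ)·ρ^n = (1 − 0.5255)·0.5255^6 = 0.4745·0.021060 = 0.009993

Final: 0.009993


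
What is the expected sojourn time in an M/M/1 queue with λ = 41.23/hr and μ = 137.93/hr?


W = 1/(μ−λ) = 1/(137.93 − 41.23) = 1/96.70 = 0.01034 hr

Final: 0.01034 hr


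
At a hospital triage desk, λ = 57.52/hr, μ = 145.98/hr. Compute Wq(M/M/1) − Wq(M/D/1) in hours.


ρ = 57.52/145.98 = 0.3940
Wq(M/M/1) = ρ/(μ−λ) = 0.3940/88.46 = 0.004454 hr
Wq(M/D/1) = ρ/(2(μ−λ)) = 0.002227 hr
Savings = 0.004454 − 0.002227 = 0.002227 hr

Final: 0.002227 hr


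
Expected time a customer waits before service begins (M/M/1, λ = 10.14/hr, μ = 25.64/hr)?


ρ = 10.14/25.64 = 0.3955
Wq = ρ/(μ−λ) = 0.3955/(25.64 − 10.14) = 0.3955/15.50 = 0.02551 hr

Final: 0.02551 hr


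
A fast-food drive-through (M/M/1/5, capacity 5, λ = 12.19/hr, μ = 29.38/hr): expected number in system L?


ρ = 12.19/29.38 = 0.4149
L = ρ[1 − (K+1)ρ^K + Kρ^(K+1)] / [(1−ρ)(1−ρ^(K+1))]
Numerator: 0.4149·(1 − 6·0.012296 + 5·0.005102) = 0.394882
Denominator: (0.5851)·(0.994898) = 0.582107
L = 0.394882/0.582107 = 0.6784

Final: 0.6784


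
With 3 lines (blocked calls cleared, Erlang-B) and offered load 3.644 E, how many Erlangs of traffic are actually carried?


B(3,3.644) = 0.416820 (Erlang-B)
Carried load = a(1 − B) = 3.644·(1 − 0.416820) = 3.644·0.583180 = 2.1251 E

Final: 2.1251 Erlangs


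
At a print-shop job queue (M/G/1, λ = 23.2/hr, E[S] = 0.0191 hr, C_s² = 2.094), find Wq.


ρ = λ·E[S] = 23.2·0.0191 = 0.4431
E[S²] = E[S]²(1+C_s²) = 0.0191²·(1+2.094) = 0.001129
Wq = λ·E[S²]/(2(1−ρ)) = 23.2·0.001129/(2·0.5569) = 0.02351 hr

Final: 0.02351 hr


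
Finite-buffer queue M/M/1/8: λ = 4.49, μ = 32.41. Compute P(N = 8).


ρ = λ/μ = 4.49/32.41 = 0.1385
P_K = (1−ρ)ρ^K/(1−ρ^(K+1)) = (0.8615·0.0000001357)/(1 − 0.00000001880)
= 0.0000001169/1.000000 = 0.0000001169

Final: 0.0000001169


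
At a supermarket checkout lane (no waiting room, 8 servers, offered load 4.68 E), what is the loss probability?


B(c,a) = (a^c/c!) / Σ_{k=0}^{c} a^k/k!
a^8/8! = 5.707505
Σ terms (k=0..8): 1.00000 + 4.68000 + 10.95120 + 17.08387 + 19.98813 + 18.70889 + 14.59293 + 9.75642 + 5.70751 = 102.468950
B = 5.707505/102.468950 = 0.055700

Final: 0.055700


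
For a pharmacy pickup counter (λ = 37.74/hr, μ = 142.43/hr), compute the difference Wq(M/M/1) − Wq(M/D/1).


ρ = 37.74/142.43 = 0.2650
Wq(M/M/1) = ρ/(μ−λ) = 0.2650/104.69 = 0.002531 hr
Wq(M/D/1) = ρ/(2(μ−λ)) = 0.001266 hr
Savings = 0.002531 − 0.001266 = 0.001266 hr

Final: 0.001266 hr


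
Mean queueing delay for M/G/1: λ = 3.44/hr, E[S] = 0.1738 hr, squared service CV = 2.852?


ρ = λ·E[S] = 3.44·0.1738 = 0.5979
E[S²] = E[S]²(1+C_s²) = 0.1738²·(1+2.852) = 0.116355
Wq = λ·E[S²]/(2(1−ρ)) = 3.44·0.116355/(2·0.4021) = 0.49768 hr

Final: 0.49768 hr
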